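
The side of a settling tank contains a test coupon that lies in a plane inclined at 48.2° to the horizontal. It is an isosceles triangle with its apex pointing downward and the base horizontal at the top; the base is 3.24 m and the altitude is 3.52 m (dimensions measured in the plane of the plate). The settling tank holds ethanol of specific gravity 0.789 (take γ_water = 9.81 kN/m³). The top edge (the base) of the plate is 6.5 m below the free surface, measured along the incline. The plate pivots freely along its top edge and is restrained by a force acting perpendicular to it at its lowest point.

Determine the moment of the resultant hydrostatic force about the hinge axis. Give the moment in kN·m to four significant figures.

γ = 0.789 × 9.81 = 7.74009 kN/m³.
Let θ = 48.2° be the plate's angle to the horizontal; measure y along the incline from where the plane meets the free surface. Vertical depth h = y·sinθ with sinθ = 0.745476.
With the apex down, the centroid sits h/3 = 3.52/3 = 1.17333 m below the base (the top edge), so y_c = 6.5 + 1.17333 = 7.67333 m and h_c = 7.67333 × 0.745476 = 5.72028 m.
A = ½ × 3.24 × 3.52 = 5.7024 m².
Resultant F = γ·h_c·A = 7.74009 × 5.72028 × 5.7024 = 252.477 kN.
I_c = b·h³/36 = 3.24 × 3.52³/36 = 3.92528 m⁴.
Centre of pressure: y_p = y_c + I_c/(y_c·A) = 7.67333 + 3.92528/(7.67333 × 5.7024) = 7.67333 + 0.0897076 = 7.76304 m along the plane.
The resultant acts 1.17333 + 0.0897076 = 1.26304 m (along the plate) below the hinge at the top edge, so the moment about the hinge is M = F × 1.26304 = 252.477 × 1.26304 = 318.889 kN·m.

M ≈ 318.9 kN·m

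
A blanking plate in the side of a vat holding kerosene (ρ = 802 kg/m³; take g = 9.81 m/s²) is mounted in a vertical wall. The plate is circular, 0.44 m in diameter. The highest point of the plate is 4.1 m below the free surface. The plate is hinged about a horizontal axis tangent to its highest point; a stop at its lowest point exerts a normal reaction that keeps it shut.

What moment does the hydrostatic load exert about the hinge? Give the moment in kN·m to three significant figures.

M ≈ 1.15 kN·m

γ = ρg = 802 × 9.81 / 1000 = 7.86762 kN/m³.
The centroid is at the centre, 0.22 m below the top of the plate, so the centroid depth is h_c = 4.1 + 0.22 = 4.32 m.
A = π(0.22)² = 0.152053 m².
Resultant F = γ·h_c·A = 7.86762 × 4.32 × 0.152053 = 5.168 kN.
I_c = πr⁴/4 = π × 0.22⁴/4 = 0.00183984 m⁴.
Centre of pressure: y_p = y_c + I_c/(y_c·A) = 4.32 + 0.00183984/(4.32 × 0.152053) = 4.32 + 0.00280092 = 4.3228 m along the plane.
The resultant acts 0.22 + 0.00280092 = 0.222801 m (along the plate) below the hinge at the top edge, so the moment about the hinge is M = F × 0.222801 = 5.168 × 0.222801 = 1.15144 kN·m.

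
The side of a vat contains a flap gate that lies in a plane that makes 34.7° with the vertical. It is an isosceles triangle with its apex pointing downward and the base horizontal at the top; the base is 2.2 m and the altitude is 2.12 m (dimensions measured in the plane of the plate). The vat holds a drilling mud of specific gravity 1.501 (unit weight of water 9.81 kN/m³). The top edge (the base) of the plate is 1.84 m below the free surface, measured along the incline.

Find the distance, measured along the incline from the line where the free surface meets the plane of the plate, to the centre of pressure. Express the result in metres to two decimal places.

γ = 1.501 × 9.81 = 14.72481 kN/m³.
The plate makes 34.7° with the vertical, i.e. θ = 90° − 34.7° = 55.3° to the horizontal. Measuring y along the incline from the free-surface line, vertical depth h = y·sinθ with sinθ = 0.822144.
With the apex down, the centroid sits h/3 = 2.12/3 = 0.706667 m below the base (the top edge), so y_c = 1.84 + 0.706667 = 2.54667 m and h_c = 2.54667 × 0.822144 = 2.09373 m.
A = ½ × 2.2 × 2.12 = 2.332 m².
Resultant F = γ·h_c·A = 14.72481 × 2.09373 × 2.332 = 71.895 kN.
I_c = b·h³/36 = 2.2 × 2.12³/36 = 0.582274 m⁴.
Centre of pressure: y_p = y_c + I_c/(y_c·A) = 2.54667 + 0.582274/(2.54667 × 2.332) = 2.54667 + 0.0980452 = 2.64472 m along the plane.

y_p = 2.64 m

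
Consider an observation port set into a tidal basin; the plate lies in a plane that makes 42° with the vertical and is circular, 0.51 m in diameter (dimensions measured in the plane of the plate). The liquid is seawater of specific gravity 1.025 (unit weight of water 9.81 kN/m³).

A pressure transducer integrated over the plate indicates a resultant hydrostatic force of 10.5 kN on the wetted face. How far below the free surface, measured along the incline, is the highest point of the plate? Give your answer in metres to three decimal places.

γ = 1.025 × 9.81 = 10.05525 kN/m³.
A = π(0.255)² = 0.204282 m².
From F = γ·h_c·A, the centroid depth is h_c = 10.5/(10.05525 × 0.204282) = 5.11171 m.
The plate makes 42° with the vertical, i.e. θ = 90° − 42° = 48° to the horizontal. Measuring y along the incline from the free-surface line, vertical depth h = y·sinθ with sinθ = 0.743145.
Along the incline, y_c = h_c/sinθ = 5.11171/0.743145 = 6.87848 m.
The centroid is at the centre, 0.255 m below the top of the plate, so the highest point sits at y_top = 6.87848 − 0.255 = 6.62348 m along the incline.

y_top ≈ 6.623 m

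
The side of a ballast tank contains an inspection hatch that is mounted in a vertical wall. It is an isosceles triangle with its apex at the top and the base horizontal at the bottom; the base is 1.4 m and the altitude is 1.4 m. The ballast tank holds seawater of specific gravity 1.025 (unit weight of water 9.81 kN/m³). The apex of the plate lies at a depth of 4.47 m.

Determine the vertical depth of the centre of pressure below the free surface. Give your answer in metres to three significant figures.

γ = 1.025 × 9.81 = 10.05525 kN/m³.
With the apex up, the centroid sits 2h/3 = 2 × 1.4/3 = 0.933333 m below the apex, so the centroid depth is h_c = 4.47 + 0.933333 = 5.40333 m.
A = ½ × 1.4 × 1.4 = 0.98 m².
Resultant F = γ·h_c·A = 10.05525 × 5.40333 × 0.98 = 53.2452 kN.
I_c = b·h³/36 = 1.4 × 1.4³/36 = 0.106711 m⁴.
Centre of pressure: y_p = y_c + I_c/(y_c·A) = 5.40333 + 0.106711/(5.40333 × 0.98) = 5.40333 + 0.0201522 = 5.42348 m along the plane.

h_p = 5.42 m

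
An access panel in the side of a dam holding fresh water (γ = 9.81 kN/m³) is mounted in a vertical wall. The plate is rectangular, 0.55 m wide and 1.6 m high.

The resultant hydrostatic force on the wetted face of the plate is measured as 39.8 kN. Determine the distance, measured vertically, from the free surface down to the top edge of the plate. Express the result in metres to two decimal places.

γ = 9.81 kN/m³.
A = 0.55 × 1.6 = 0.88 m².
From F = γ·h_c·A, the centroid depth is h_c = 39.8/(9.81 × 0.88) = 4.61032 m.
The centroid lies 1.6/2 = 0.8 m below the top edge, so the top edge sits at h_top = 4.61032 − 0.8 = 3.81032 m below the surface.

d_top ≈ 3.81 m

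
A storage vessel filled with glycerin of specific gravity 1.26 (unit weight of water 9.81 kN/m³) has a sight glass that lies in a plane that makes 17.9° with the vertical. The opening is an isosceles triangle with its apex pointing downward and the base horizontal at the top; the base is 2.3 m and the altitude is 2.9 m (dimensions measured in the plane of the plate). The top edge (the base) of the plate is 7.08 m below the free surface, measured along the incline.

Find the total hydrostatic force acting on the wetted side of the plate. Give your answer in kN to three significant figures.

F ≈ 316 kN

γ = 1.26 × 9.81 = 12.3606 kN/m³.
The plate makes 17.9° with the vertical, i.e. θ = 90° − 17.9° = 72.1° to the horizontal. Measuring y along the incline from the free-surface line, vertical depth h = y·sinθ with sinθ = 0.951594.
With the apex down, the centroid sits h/3 = 2.9/3 = 0.966667 m below the base (the top edge), so y_c = 7.08 + 0.966667 = 8.04667 m and h_c = 8.04667 × 0.951594 = 7.65716 m.
A = ½ × 2.3 × 2.9 = 3.335 m².
Resultant F = γ·h_c·A = 12.3606 × 7.65716 × 3.335 = 315.648 kN.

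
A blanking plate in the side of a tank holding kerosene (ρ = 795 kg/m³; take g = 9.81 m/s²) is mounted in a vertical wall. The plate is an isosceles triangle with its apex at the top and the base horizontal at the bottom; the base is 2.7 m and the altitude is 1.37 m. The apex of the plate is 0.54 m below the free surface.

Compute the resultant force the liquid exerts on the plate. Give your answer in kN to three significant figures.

F ≈ 21.0 kN

γ = ρg = 795 × 9.81 / 1000 = 7.79895 kN/m³.
With the apex up, the centroid sits 2h/3 = 2 × 1.37/3 = 0.913333 m below the apex, so the centroid depth is h_c = 0.54 + 0.913333 = 1.45333 m.
A = ½ × 2.7 × 1.37 = 1.8495 m².
Resultant F = γ·h_c·A = 7.79895 × 1.45333 × 1.8495 = 20.9631 kN.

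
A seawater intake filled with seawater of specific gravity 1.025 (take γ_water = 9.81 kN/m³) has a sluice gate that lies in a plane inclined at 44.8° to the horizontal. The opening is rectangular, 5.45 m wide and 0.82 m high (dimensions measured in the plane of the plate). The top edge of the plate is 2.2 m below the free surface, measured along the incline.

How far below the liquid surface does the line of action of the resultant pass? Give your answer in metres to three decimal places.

γ = 1.025 × 9.81 = 10.05525 kN/m³.
Let θ = 44.8° be the plate's angle to the horizontal; measure y along the incline from where the plane meets the free surface. Vertical depth h = y·sinθ with sinθ = 0.704634.
The centroid lies 0.82/2 = 0.41 m below the top edge, so y_c = 2.2 + 0.41 = 2.61 m and h_c = 2.61 × 0.704634 = 1.83909 m.
A = 5.45 × 0.82 = 4.469 m².
Resultant F = γ·h_c·A = 10.05525 × 1.83909 × 4.469 = 82.643 kN.
I_c = b·h³/12 = 5.45 × 0.82³/12 = 0.250413 m⁴.
Centre of pressure: y_p = y_c + I_c/(y_c·A) = 2.61 + 0.250413/(2.61 × 4.469) = 2.61 + 0.0214687 = 2.63147 m along the plane.
Vertically, h_p = y_p·sinθ = 2.63147 × 0.704634 = 1.85422 m.

h_p = 1.854 m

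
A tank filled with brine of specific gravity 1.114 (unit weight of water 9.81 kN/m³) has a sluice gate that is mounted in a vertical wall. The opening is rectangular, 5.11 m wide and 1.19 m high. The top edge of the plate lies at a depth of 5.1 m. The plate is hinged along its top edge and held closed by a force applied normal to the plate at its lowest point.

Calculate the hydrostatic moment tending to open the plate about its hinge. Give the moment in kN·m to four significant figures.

γ = 1.114 × 9.81 = 10.92834 kN/m³.
The centroid lies 1.19/2 = 0.595 m below the top edge, so the centroid depth is h_c = 5.1 + 0.595 = 5.695 m.
A = 5.11 × 1.19 = 6.0809 m².
Resultant F = γ·h_c·A = 10.92834 × 5.695 × 6.0809 = 378.456 kN.
I_c = b·h³/12 = 5.11 × 1.19³/12 = 0.717597 m⁴.
Centre of pressure: y_p = y_c + I_c/(y_c·A) = 5.695 + 0.717597/(5.695 × 6.0809) = 5.695 + 0.0207214 = 5.71572 m along the plane.
The resultant acts 0.595 + 0.0207214 = 0.615721 m (along the plate) below the hinge at the top edge, so the moment about the hinge is M = F × 0.615721 = 378.456 × 0.615721 = 233.023 kN·m.

M ≈ 233.0 kN·m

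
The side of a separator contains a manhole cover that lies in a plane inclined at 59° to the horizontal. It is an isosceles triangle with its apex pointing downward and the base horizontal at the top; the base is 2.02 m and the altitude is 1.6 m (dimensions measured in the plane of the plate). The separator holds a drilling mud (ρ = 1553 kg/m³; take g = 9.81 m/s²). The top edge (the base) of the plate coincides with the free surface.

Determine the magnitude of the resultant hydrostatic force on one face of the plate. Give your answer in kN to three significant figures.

γ = ρg = 1553 × 9.81 / 1000 = 15.23493 kN/m³.
Let θ = 59° be the plate's angle to the horizontal; measure y along the incline from where the plane meets the free surface. Vertical depth h = y·sinθ with sinθ = 0.857167.
With the apex down, the centroid sits h/3 = 1.6/3 = 0.533333 m below the base (the top edge), so y_c = 0.533333 m and h_c = 0.533333 × 0.857167 = 0.457155 m.
A = ½ × 2.02 × 1.6 = 1.616 m².
Resultant F = γ·h_c·A = 15.23493 × 0.457155 × 1.616 = 11.255 kN.

F ≈ 11.3 kN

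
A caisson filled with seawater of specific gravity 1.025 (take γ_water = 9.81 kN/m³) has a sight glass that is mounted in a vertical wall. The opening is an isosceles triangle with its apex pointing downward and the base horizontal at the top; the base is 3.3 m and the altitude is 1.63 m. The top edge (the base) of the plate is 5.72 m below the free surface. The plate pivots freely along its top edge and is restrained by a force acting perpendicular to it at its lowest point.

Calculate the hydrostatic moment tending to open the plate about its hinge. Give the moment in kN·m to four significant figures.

γ = 1.025 × 9.81 = 10.05525 kN/m³.
With the apex down, the centroid sits h/3 = 1.63/3 = 0.543333 m below the base (the top edge), so the centroid depth is h_c = 5.72 + 0.543333 = 6.26333 m.
A = ½ × 3.3 × 1.63 = 2.6895 m².
Resultant F = γ·h_c·A = 10.05525 × 6.26333 × 2.6895 = 169.383 kN.
I_c = b·h³/36 = 3.3 × 1.63³/36 = 0.396985 m⁴.
Centre of pressure: y_p = y_c + I_c/(y_c·A) = 6.26333 + 0.396985/(6.26333 × 2.6895) = 6.26333 + 0.0235666 = 6.2869 m along the plane.
The resultant acts 0.543333 + 0.0235666 = 0.5669 m (along the plate) below the hinge at the top edge, so the moment about the hinge is M = F × 0.5669 = 169.383 × 0.5669 = 96.0232 kN·m.

M ≈ 96.02 kN·m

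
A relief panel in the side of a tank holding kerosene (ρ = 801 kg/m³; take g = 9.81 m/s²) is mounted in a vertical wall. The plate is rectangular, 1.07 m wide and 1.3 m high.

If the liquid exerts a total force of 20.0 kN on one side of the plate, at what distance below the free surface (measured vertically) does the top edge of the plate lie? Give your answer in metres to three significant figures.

γ = ρg = 801 × 9.81 / 1000 = 7.85781 kN/m³.
A = 1.07 × 1.3 = 1.391 m².
From F = γ·h_c·A, the centroid depth is h_c = 20.0/(7.85781 × 1.391) = 1.82979 m.
The centroid lies 1.3/2 = 0.65 m below the top edge, so the top edge sits at h_top = 1.82979 − 0.65 = 1.17979 m below the surface.

d_top ≈ 1.18 m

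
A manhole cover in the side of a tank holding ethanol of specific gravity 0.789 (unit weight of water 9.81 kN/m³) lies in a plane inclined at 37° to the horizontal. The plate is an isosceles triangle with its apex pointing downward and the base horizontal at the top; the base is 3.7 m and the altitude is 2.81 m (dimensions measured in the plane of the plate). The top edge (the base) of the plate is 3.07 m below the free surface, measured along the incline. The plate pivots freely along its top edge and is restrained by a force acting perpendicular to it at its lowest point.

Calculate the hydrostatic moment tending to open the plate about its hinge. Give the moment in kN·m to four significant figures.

γ = 0.789 × 9.81 = 7.74009 kN/m³.
Let θ = 37° be the plate's angle to the horizontal; measure y along the incline from where the plane meets the free surface. Vertical depth h = y·sinθ with sinθ = 0.601815.
With the apex down, the centroid sits h/3 = 2.81/3 = 0.936667 m below the base (the top edge), so y_c = 3.07 + 0.936667 = 4.00667 m and h_c = 4.00667 × 0.601815 = 2.41127 m.
A = ½ × 3.7 × 2.81 = 5.1985 m².
Resultant F = γ·h_c·A = 7.74009 × 2.41127 × 5.1985 = 97.0219 kN.
I_c = b·h³/36 = 3.7 × 2.81³/36 = 2.28044 m⁴.
Centre of pressure: y_p = y_c + I_c/(y_c·A) = 4.00667 + 2.28044/(4.00667 × 5.1985) = 4.00667 + 0.109486 = 4.11616 m along the plane.
The resultant acts 0.936667 + 0.109486 = 1.04615 m (along the plate) below the hinge at the top edge, so the moment about the hinge is M = F × 1.04615 = 97.0219 × 1.04615 = 101.499 kN·m.

M ≈ 101.5 kN·m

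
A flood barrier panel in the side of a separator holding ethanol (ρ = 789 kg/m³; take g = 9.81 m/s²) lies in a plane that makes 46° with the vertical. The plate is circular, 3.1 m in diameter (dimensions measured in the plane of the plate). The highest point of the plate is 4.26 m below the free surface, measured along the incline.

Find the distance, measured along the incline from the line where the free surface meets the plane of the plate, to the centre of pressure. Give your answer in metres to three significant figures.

γ = ρg = 789 × 9.81 / 1000 = 7.74009 kN/m³.
The plate makes 46° with the vertical, i.e. θ = 90° − 46° = 44° to the horizontal. Measuring y along the incline from the free-surface line, vertical depth h = y·sinθ with sinθ = 0.694658.
The centroid is at the centre, 1.55 m below the top of the plate, so y_c = 4.26 + 1.55 = 5.81 m and h_c = 5.81 × 0.694658 = 4.03596 m.
A = π(1.55)² = 7.54768 m².
Resultant F = γ·h_c·A = 7.74009 × 4.03596 × 7.54768 = 235.78 kN.
I_c = πr⁴/4 = π × 1.55⁴/4 = 4.53332 m⁴.
Centre of pressure: y_p = y_c + I_c/(y_c·A) = 5.81 + 4.53332/(5.81 × 7.54768) = 5.81 + 0.103378 = 5.91338 m along the plane.

y_p = 5.91 m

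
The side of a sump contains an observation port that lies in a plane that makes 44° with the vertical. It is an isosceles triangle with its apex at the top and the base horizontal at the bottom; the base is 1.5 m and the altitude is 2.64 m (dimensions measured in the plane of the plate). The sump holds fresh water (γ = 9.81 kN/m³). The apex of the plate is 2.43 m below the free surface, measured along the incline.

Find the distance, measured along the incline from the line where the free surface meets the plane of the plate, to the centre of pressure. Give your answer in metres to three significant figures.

y_p = 4.28 m

γ = 9.81 kN/m³.
The plate makes 44° with the vertical, i.e. θ = 90° − 44° = 46° to the horizontal. Measuring y along the incline from the free-surface line, vertical depth h = y·sinθ with sinθ = 0.719340.
With the apex up, the centroid sits 2h/3 = 2 × 2.64/3 = 1.76 m below the apex, so y_c = 2.43 + 1.76 = 4.19 m and h_c = 4.19 × 0.719340 = 3.01403 m.
A = ½ × 1.5 × 2.64 = 1.98 m².
Resultant F = γ·h_c·A = 9.81 × 3.01403 × 1.98 = 58.5439 kN.
I_c = b·h³/36 = 1.5 × 2.64³/36 = 0.766656 m⁴.
Centre of pressure: y_p = y_c + I_c/(y_c·A) = 4.19 + 0.766656/(4.19 × 1.98) = 4.19 + 0.0924105 = 4.28241 m along the plane.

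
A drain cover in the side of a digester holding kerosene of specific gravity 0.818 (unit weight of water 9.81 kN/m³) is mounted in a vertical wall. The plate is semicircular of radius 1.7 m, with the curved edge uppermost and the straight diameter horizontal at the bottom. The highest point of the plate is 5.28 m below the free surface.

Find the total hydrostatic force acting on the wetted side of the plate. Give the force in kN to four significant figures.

F ≈ 228.0 kN

γ = 0.818 × 9.81 = 8.02458 kN/m³.
The centroid lies 4r/(3π) = 0.721502 m above the diameter, so r − 4r/(3π) = 1.7 − 0.721502 = 0.978498 m below the topmost point, so the centroid depth is h_c = 5.28 + 0.978498 = 6.2585 m.
A = πr²/2 = π × 1.7²/2 = 4.5396 m².
Resultant F = γ·h_c·A = 8.02458 × 6.2585 × 4.5396 = 227.987 kN.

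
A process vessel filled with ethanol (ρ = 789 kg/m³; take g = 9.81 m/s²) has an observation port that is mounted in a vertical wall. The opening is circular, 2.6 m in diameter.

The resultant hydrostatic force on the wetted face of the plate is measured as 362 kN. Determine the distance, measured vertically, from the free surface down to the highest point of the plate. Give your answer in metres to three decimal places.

γ = ρg = 789 × 9.81 / 1000 = 7.74009 kN/m³.
A = π(1.3)² = 5.30929 m².
From F = γ·h_c·A, the centroid depth is h_c = 362/(7.74009 × 5.30929) = 8.80899 m.
The centroid is at the centre, 1.3 m below the top of the plate, so the highest point sits at h_top = 8.80899 − 1.3 = 7.50899 m below the surface.

d_top ≈ 7.509 m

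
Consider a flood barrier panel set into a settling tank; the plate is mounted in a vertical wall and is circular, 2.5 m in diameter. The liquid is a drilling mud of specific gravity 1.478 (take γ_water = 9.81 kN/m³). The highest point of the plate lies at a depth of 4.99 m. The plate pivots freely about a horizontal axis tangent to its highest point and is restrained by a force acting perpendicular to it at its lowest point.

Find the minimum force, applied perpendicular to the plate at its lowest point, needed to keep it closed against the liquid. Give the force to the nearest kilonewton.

P ≈ 233 kN

γ = 1.478 × 9.81 = 14.49918 kN/m³.
The centroid is at the centre, 1.25 m below the top of the plate, so the centroid depth is h_c = 4.99 + 1.25 = 6.24 m.
A = π(1.25)² = 4.90874 m².
Resultant F = γ·h_c·A = 14.49918 × 6.24 × 4.90874 = 444.118 kN.
I_c = πr⁴/4 = π × 1.25⁴/4 = 1.91748 m⁴.
Centre of pressure: y_p = y_c + I_c/(y_c·A) = 6.24 + 1.91748/(6.24 × 4.90874) = 6.24 + 0.0626003 = 6.3026 m along the plane.
The resultant acts 1.25 + 0.0626003 = 1.3126 m (along the plate) below the hinge at the top edge, so the moment about the hinge is M = F × 1.3126 = 444.118 × 1.3126 = 582.949 kN·m.
A normal force at the bottom, 2.5 m from the hinge, must supply this moment: P = 582.949/2.5 = 233.18 kN.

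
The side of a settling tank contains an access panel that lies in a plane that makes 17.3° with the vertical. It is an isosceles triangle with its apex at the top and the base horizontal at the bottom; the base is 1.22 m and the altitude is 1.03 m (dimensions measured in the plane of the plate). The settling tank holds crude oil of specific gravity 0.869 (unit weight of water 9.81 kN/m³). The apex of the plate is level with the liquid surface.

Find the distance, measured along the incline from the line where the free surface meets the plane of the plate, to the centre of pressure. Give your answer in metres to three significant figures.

y_p = 0.773 m

γ = 0.869 × 9.81 = 8.52489 kN/m³.
The plate makes 17.3° with the vertical, i.e. θ = 90° − 17.3° = 72.7° to the horizontal. Measuring y along the incline from the free-surface line, vertical depth h = y·sinθ with sinθ = 0.954761.
With the apex up, the centroid sits 2h/3 = 2 × 1.03/3 = 0.686667 m below the apex, so y_c = 0.686667 m and h_c = 0.686667 × 0.954761 = 0.655603 m.
A = ½ × 1.22 × 1.03 = 0.6283 m².
Resultant F = γ·h_c·A = 8.52489 × 0.655603 × 0.6283 = 3.51153 kN.
I_c = b·h³/36 = 1.22 × 1.03³/36 = 0.0370313 m⁴.
Centre of pressure: y_p = y_c + I_c/(y_c·A) = 0.686667 + 0.0370313/(0.686667 × 0.6283) = 0.686667 + 0.0858333 = 0.7725 m along the plane.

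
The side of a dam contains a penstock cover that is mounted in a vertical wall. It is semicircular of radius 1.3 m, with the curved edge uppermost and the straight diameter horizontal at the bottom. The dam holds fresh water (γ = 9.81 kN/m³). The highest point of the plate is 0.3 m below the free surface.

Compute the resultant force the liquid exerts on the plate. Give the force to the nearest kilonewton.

γ = 9.81 kN/m³.
The centroid lies 4r/(3π) = 0.551737 m above the diameter, so r − 4r/(3π) = 1.3 − 0.551737 = 0.748263 m below the topmost point, so the centroid depth is h_c = 0.3 + 0.748263 = 1.04826 m.
A = πr²/2 = π × 1.3²/2 = 2.65465 m².
Resultant F = γ·h_c·A = 9.81 × 1.04826 × 2.65465 = 27.2989 kN.

F ≈ 27 kN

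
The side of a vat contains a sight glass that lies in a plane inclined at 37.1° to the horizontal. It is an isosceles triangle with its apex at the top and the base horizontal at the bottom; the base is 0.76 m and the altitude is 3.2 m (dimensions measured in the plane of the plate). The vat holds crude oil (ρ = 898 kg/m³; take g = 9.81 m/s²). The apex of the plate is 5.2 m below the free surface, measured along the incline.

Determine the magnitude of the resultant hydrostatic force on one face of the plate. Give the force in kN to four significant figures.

F ≈ 47.39 kN

γ = ρg = 898 × 9.81 / 1000 = 8.80938 kN/m³.
Let θ = 37.1° be the plate's angle to the horizontal; measure y along the incline from where the plane meets the free surface. Vertical depth h = y·sinθ with sinθ = 0.603208.
With the apex up, the centroid sits 2h/3 = 2 × 3.2/3 = 2.13333 m below the apex, so y_c = 5.2 + 2.13333 = 7.33333 m and h_c = 7.33333 × 0.603208 = 4.42352 m.
A = ½ × 0.76 × 3.2 = 1.216 m².
Resultant F = γ·h_c·A = 8.80938 × 4.42352 × 1.216 = 47.3857 kN.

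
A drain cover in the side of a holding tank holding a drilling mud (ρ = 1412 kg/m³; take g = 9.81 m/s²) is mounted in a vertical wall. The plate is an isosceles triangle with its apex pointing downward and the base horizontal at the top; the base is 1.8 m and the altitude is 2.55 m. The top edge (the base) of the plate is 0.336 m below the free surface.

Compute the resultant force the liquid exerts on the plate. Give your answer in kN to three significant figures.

F ≈ 37.7 kN

γ = ρg = 1412 × 9.81 / 1000 = 13.85172 kN/m³.
With the apex down, the centroid sits h/3 = 2.55/3 = 0.85 m below the base (the top edge), so the centroid depth is h_c = 0.336 + 0.85 = 1.186 m.
A = ½ × 1.8 × 2.55 = 2.295 m².
Resultant F = γ·h_c·A = 13.85172 × 1.186 × 2.295 = 37.7026 kN.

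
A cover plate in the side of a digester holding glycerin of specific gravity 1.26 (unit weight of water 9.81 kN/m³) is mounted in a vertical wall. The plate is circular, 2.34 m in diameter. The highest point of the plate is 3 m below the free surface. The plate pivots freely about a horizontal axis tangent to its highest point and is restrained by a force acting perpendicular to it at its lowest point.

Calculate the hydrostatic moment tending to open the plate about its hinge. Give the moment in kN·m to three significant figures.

M ≈ 278 kN·m

γ = 1.26 × 9.81 = 12.3606 kN/m³.
The centroid is at the centre, 1.17 m below the top of the plate, so the centroid depth is h_c = 3 + 1.17 = 4.17 m.
A = π(1.17)² = 4.30053 m².
Resultant F = γ·h_c·A = 12.3606 × 4.17 × 4.30053 = 221.665 kN.
I_c = πr⁴/4 = π × 1.17⁴/4 = 1.47175 m⁴.
Centre of pressure: y_p = y_c + I_c/(y_c·A) = 4.17 + 1.47175/(4.17 × 4.30053) = 4.17 + 0.0820684 = 4.25207 m along the plane.
The resultant acts 1.17 + 0.0820684 = 1.25207 m (along the plate) below the hinge at the top edge, so the moment about the hinge is M = F × 1.25207 = 221.665 × 1.25207 = 277.54 kN·m.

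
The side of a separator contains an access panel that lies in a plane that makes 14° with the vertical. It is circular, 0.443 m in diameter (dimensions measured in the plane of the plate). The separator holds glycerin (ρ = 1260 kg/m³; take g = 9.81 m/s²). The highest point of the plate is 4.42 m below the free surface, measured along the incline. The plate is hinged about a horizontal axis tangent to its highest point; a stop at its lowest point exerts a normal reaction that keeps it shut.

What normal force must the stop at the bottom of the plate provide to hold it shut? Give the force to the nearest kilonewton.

γ = ρg = 1260 × 9.81 / 1000 = 12.3606 kN/m³.
The plate makes 14° with the vertical, i.e. θ = 90° − 14° = 76° to the horizontal. Measuring y along the incline from the free-surface line, vertical depth h = y·sinθ with sinθ = 0.970296.
The centroid is at the centre, 0.2215 m below the top of the plate, so y_c = 4.42 + 0.2215 = 4.6415 m and h_c = 4.6415 × 0.970296 = 4.50363 m.
A = π(0.2215)² = 0.154134 m².
Resultant F = γ·h_c·A = 12.3606 × 4.50363 × 0.154134 = 8.58027 kN.
I_c = πr⁴/4 = π × 0.2215⁴/4 = 0.00189054 m⁴.
Centre of pressure: y_p = y_c + I_c/(y_c·A) = 4.6415 + 0.00189054/(4.6415 × 0.154134) = 4.6415 + 0.00264259 = 4.64414 m along the plane.
The resultant acts 0.2215 + 0.00264259 = 0.224143 m (along the plate) below the hinge at the top edge, so the moment about the hinge is M = F × 0.224143 = 8.58027 × 0.224143 = 1.92321 kN·m.
A normal force at the bottom, 0.443 m from the hinge, must supply this moment: P = 1.92321/0.443 = 4.34133 kN.

P ≈ 4 kN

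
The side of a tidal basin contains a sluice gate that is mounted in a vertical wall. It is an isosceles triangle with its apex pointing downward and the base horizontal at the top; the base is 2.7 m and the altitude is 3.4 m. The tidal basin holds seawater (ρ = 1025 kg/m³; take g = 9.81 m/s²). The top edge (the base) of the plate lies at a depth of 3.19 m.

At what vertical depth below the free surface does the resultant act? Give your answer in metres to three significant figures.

γ = ρg = 1025 × 9.81 / 1000 = 10.05525 kN/m³.
With the apex down, the centroid sits h/3 = 3.4/3 = 1.13333 m below the base (the top edge), so the centroid depth is h_c = 3.19 + 1.13333 = 4.32333 m.
A = ½ × 2.7 × 3.4 = 4.59 m².
Resultant F = γ·h_c·A = 10.05525 × 4.32333 × 4.59 = 199.537 kN.
I_c = b·h³/36 = 2.7 × 3.4³/36 = 2.9478 m⁴.
Centre of pressure: y_p = y_c + I_c/(y_c·A) = 4.32333 + 2.9478/(4.32333 × 4.59) = 4.32333 + 0.148548 = 4.47188 m along the plane.

h_p = 4.47 m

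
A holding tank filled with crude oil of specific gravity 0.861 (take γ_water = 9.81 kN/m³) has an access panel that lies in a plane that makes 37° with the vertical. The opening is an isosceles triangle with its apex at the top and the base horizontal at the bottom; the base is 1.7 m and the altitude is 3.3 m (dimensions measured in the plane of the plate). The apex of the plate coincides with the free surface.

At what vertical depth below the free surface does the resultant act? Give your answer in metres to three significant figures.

h_p = 1.98 m

γ = 0.861 × 9.81 = 8.44641 kN/m³.
The plate makes 37° with the vertical, i.e. θ = 90° − 37° = 53° to the horizontal. Measuring y along the incline from the free-surface line, vertical depth h = y·sinθ with sinθ = 0.798636.
With the apex up, the centroid sits 2h/3 = 2 × 3.3/3 = 2.2 m below the apex, so y_c = 2.2 m and h_c = 2.2 × 0.798636 = 1.757 m.
A = ½ × 1.7 × 3.3 = 2.805 m².
Resultant F = γ·h_c·A = 8.44641 × 1.757 × 2.805 = 41.6272 kN.
I_c = b·h³/36 = 1.7 × 3.3³/36 = 1.69702 m⁴.
Centre of pressure: y_p = y_c + I_c/(y_c·A) = 2.2 + 1.69702/(2.2 × 2.805) = 2.2 + 0.274999 = 2.475 m along the plane.
Vertically, h_p = y_p·sinθ = 2.475 × 0.798636 = 1.97662 m.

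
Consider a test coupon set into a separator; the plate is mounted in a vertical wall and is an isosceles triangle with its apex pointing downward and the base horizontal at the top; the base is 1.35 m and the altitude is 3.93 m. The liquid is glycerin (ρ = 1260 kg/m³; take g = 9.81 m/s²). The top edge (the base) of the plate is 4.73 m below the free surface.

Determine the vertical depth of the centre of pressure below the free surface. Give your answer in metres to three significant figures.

h_p = 6.18 m

γ = ρg = 1260 × 9.81 / 1000 = 12.3606 kN/m³.
With the apex down, the centroid sits h/3 = 3.93/3 = 1.31 m below the base (the top edge), so the centroid depth is h_c = 4.73 + 1.31 = 6.04 m.
A = ½ × 1.35 × 3.93 = 2.65275 m².
Resultant F = γ·h_c·A = 12.3606 × 6.04 × 2.65275 = 198.049 kN.
I_c = b·h³/36 = 1.35 × 3.93³/36 = 2.27619 m⁴.
Centre of pressure: y_p = y_c + I_c/(y_c·A) = 6.04 + 2.27619/(6.04 × 2.65275) = 6.04 + 0.142061 = 6.18206 m along the plane.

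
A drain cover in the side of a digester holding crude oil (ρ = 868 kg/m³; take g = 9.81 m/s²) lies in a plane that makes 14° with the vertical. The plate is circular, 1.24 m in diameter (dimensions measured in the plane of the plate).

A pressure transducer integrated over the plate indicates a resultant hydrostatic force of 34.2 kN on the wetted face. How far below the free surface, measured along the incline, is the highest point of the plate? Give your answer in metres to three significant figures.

y_top ≈ 2.81 m

γ = ρg = 868 × 9.81 / 1000 = 8.51508 kN/m³.
A = π(0.62)² = 1.20763 m².
From F = γ·h_c·A, the centroid depth is h_c = 34.2/(8.51508 × 1.20763) = 3.32586 m.
The plate makes 14° with the vertical, i.e. θ = 90° − 14° = 76° to the horizontal. Measuring y along the incline from the free-surface line, vertical depth h = y·sinθ with sinθ = 0.970296.
Along the incline, y_c = h_c/sinθ = 3.32586/0.970296 = 3.42768 m.
The centroid is at the centre, 0.62 m below the top of the plate, so the highest point sits at y_top = 3.42768 − 0.62 = 2.80768 m along the incline.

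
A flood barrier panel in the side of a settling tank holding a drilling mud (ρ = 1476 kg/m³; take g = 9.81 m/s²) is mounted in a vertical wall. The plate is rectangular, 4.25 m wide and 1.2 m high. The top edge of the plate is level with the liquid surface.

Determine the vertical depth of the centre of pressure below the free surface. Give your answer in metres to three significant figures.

γ = ρg = 1476 × 9.81 / 1000 = 14.47956 kN/m³.
The centroid lies 1.2/2 = 0.6 m below the top edge, so the centroid depth is h_c = 0.6 m.
A = 4.25 × 1.2 = 5.1 m².
Resultant F = γ·h_c·A = 14.47956 × 0.6 × 5.1 = 44.3075 kN.
I_c = b·h³/12 = 4.25 × 1.2³/12 = 0.612 m⁴.
Centre of pressure: y_p = y_c + I_c/(y_c·A) = 0.6 + 0.612/(0.6 × 5.1) = 0.6 + 0.2 = 0.8 m along the plane.

h_p = 0.800 m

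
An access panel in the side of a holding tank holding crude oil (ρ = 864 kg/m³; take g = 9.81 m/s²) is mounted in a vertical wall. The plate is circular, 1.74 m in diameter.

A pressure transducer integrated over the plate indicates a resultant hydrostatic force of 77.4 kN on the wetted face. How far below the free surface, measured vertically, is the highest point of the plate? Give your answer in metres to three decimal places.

γ = ρg = 864 × 9.81 / 1000 = 8.47584 kN/m³.
A = π(0.87)² = 2.37787 m².
From F = γ·h_c·A, the centroid depth is h_c = 77.4/(8.47584 × 2.37787) = 3.84034 m.
The centroid is at the centre, 0.87 m below the top of the plate, so the highest point sits at h_top = 3.84034 − 0.87 = 2.97034 m below the surface.

d_top ≈ 2.970 m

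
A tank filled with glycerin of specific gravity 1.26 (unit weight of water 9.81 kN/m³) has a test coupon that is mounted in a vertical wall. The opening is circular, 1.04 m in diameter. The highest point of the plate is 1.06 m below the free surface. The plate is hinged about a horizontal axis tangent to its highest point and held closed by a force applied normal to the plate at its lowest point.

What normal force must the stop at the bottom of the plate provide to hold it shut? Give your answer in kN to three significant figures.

γ = 1.26 × 9.81 = 12.3606 kN/m³.
The centroid is at the centre, 0.52 m below the top of the plate, so the centroid depth is h_c = 1.06 + 0.52 = 1.58 m.
A = π(0.52)² = 0.849487 m².
Resultant F = γ·h_c·A = 12.3606 × 1.58 × 0.849487 = 16.5903 kN.
I_c = πr⁴/4 = π × 0.52⁴/4 = 0.0574253 m⁴.
Centre of pressure: y_p = y_c + I_c/(y_c·A) = 1.58 + 0.0574253/(1.58 × 0.849487) = 1.58 + 0.0427848 = 1.62278 m along the plane.
The resultant acts 0.52 + 0.0427848 = 0.562785 m (along the plate) below the hinge at the top edge, so the moment about the hinge is M = F × 0.562785 = 16.5903 × 0.562785 = 9.33677 kN·m.
A normal force at the bottom, 1.04 m from the hinge, must supply this moment: P = 9.33677/1.04 = 8.97766 kN.

P ≈ 8.98 kN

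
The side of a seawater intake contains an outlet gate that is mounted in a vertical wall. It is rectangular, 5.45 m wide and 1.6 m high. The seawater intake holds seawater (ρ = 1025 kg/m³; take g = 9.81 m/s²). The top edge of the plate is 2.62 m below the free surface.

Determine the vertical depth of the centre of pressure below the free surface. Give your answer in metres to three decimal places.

h_p = 3.482 m

γ = ρg = 1025 × 9.81 / 1000 = 10.05525 kN/m³.
The centroid lies 1.6/2 = 0.8 m below the top edge, so the centroid depth is h_c = 2.62 + 0.8 = 3.42 m.
A = 5.45 × 1.6 = 8.72 m².
Resultant F = γ·h_c·A = 10.05525 × 3.42 × 8.72 = 299.872 kN.
I_c = b·h³/12 = 5.45 × 1.6³/12 = 1.86027 m⁴.
Centre of pressure: y_p = y_c + I_c/(y_c·A) = 3.42 + 1.86027/(3.42 × 8.72) = 3.42 + 0.0623783 = 3.48238 m along the plane.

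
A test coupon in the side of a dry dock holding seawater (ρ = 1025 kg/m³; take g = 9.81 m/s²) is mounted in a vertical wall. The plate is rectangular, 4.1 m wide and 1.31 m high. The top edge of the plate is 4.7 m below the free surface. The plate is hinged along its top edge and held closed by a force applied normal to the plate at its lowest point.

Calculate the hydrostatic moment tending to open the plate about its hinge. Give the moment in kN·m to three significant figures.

γ = ρg = 1025 × 9.81 / 1000 = 10.05525 kN/m³.
The centroid lies 1.31/2 = 0.655 m below the top edge, so the centroid depth is h_c = 4.7 + 0.655 = 5.355 m.
A = 4.1 × 1.31 = 5.371 m².
Resultant F = γ·h_c·A = 10.05525 × 5.355 × 5.371 = 289.206 kN.
I_c = b·h³/12 = 4.1 × 1.31³/12 = 0.768098 m⁴.
Centre of pressure: y_p = y_c + I_c/(y_c·A) = 5.355 + 0.768098/(5.355 × 5.371) = 5.355 + 0.0267056 = 5.38171 m along the plane.
The resultant acts 0.655 + 0.0267056 = 0.681706 m (along the plate) below the hinge at the top edge, so the moment about the hinge is M = F × 0.681706 = 289.206 × 0.681706 = 197.153 kN·m.

M ≈ 197 kN·m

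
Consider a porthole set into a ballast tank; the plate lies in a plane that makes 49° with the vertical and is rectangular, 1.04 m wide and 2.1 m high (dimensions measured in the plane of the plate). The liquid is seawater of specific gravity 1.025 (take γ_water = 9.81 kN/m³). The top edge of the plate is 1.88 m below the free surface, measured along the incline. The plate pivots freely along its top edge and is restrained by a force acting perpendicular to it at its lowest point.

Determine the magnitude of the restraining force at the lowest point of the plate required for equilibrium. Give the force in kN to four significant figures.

P ≈ 23.63 kN

γ = 1.025 × 9.81 = 10.05525 kN/m³.
The plate makes 49° with the vertical, i.e. θ = 90° − 49° = 41° to the horizontal. Measuring y along the incline from the free-surface line, vertical depth h = y·sinθ with sinθ = 0.656059.
The centroid lies 2.1/2 = 1.05 m below the top edge, so y_c = 1.88 + 1.05 = 2.93 m and h_c = 2.93 × 0.656059 = 1.92225 m.
A = 1.04 × 2.1 = 2.184 m².
Resultant F = γ·h_c·A = 10.05525 × 1.92225 × 2.184 = 42.2139 kN.
I_c = b·h³/12 = 1.04 × 2.1³/12 = 0.80262 m⁴.
Centre of pressure: y_p = y_c + I_c/(y_c·A) = 2.93 + 0.80262/(2.93 × 2.184) = 2.93 + 0.125427 = 3.05543 m along the plane.
The resultant acts 1.05 + 0.125427 = 1.17543 m (along the plate) below the hinge at the top edge, so the moment about the hinge is M = F × 1.17543 = 42.2139 × 1.17543 = 49.6195 kN·m.
A normal force at the bottom, 2.1 m from the hinge, must supply this moment: P = 49.6195/2.1 = 23.6283 kN.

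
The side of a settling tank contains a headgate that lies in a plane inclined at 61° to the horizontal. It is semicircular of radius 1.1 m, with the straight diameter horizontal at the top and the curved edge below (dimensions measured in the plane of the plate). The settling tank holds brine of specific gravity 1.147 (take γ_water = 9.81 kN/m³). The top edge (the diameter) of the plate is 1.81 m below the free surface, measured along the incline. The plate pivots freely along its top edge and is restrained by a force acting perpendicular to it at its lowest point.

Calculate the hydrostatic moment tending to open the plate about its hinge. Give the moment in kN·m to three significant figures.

M ≈ 21.5 kN·m

γ = 1.147 × 9.81 = 11.25207 kN/m³.
Let θ = 61° be the plate's angle to the horizontal; measure y along the incline from where the plane meets the free surface. Vertical depth h = y·sinθ with sinθ = 0.874620.
The centroid of a semicircle lies 4r/(3π) = 0.466854 m from the diameter, here below the top edge, so y_c = 1.81 + 0.466854 = 2.27685 m and h_c = 2.27685 × 0.874620 = 1.99138 m.
A = πr²/2 = π × 1.1²/2 = 1.90066 m².
Resultant F = γ·h_c·A = 11.25207 × 1.99138 × 1.90066 = 42.5884 kN.
I_c = (π/8 − 8/(9π))·r⁴ = 0.109757 × 1.1⁴ = 0.160695 m⁴.
Centre of pressure: y_p = y_c + I_c/(y_c·A) = 2.27685 + 0.160695/(2.27685 × 1.90066) = 2.27685 + 0.0371333 = 2.31398 m along the plane.
The resultant acts 0.466854 + 0.0371333 = 0.503987 m (along the plate) below the hinge at the top edge, so the moment about the hinge is M = F × 0.503987 = 42.5884 × 0.503987 = 21.464 kN·m.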